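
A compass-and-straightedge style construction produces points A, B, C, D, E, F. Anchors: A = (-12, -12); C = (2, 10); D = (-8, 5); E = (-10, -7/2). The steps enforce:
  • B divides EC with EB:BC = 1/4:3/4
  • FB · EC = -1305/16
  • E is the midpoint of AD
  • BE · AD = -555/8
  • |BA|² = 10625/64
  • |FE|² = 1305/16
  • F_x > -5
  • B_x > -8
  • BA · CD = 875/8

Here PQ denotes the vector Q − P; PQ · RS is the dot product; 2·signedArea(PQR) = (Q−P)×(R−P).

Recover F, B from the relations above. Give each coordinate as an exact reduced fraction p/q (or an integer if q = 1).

B = (-7, -1/8)
F = (-4, 13/4)

1. B_x = -7  [B divides EC with EB:BC = 1/4:3/4]
2. B_y = -1/8  [B divides EC with EB:BC = 1/4:3/4]
   → B = (-7, -1/8)
3. F_x = -4  [line -12·x + -27/2·y + -33/8 = 0 ∩ |FE|² = 1305/16]
4. F_y = 13/4  [line -12·x + -27/2·y + -33/8 = 0 ∩ |FE|² = 1305/16]
   → F = (-4, 13/4)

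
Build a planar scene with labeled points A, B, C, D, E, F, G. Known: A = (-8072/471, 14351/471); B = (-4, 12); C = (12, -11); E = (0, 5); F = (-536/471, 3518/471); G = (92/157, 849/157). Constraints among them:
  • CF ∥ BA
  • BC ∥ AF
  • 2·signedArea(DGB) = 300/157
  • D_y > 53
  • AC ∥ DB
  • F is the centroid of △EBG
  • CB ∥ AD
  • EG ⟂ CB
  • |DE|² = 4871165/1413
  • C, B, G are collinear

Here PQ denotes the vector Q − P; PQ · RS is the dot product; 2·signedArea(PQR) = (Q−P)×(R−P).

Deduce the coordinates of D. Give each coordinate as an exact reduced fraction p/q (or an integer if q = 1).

D = (-15608/471, 25184/471)

1. D_x = -15608/471  [AC ∥ DB ∩ CB ∥ AD]
2. D_y = 25184/471  [AC ∥ DB ∩ CB ∥ AD]
   → D = (-15608/471, 25184/471)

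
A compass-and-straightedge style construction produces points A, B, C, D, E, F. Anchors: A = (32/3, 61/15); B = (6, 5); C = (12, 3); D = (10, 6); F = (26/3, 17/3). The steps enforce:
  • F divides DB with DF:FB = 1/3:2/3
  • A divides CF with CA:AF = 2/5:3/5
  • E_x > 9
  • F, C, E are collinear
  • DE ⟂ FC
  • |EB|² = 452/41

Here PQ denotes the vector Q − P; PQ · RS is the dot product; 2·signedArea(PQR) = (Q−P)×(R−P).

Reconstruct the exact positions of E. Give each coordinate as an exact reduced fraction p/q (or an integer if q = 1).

E = (382/41, 211/41)

1. E_x = 382/41  [F, C, E are collinear ∩ DE ⟂ FC]
2. E_y = 211/41  [F, C, E are collinear ∩ DE ⟂ FC]
   → E = (382/41, 211/41)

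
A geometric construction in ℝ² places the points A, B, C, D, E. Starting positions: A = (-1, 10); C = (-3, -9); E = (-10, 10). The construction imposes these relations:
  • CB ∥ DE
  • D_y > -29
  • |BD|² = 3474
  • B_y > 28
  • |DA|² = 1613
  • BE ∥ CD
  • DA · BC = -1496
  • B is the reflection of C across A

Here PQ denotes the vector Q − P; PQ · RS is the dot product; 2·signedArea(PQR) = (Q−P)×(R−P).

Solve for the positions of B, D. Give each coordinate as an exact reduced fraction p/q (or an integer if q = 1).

B = (1, 29)
D = (-14, -28)

1. B_x = 1  [B is the reflection of C across A]
2. B_y = 29  [B is the reflection of C across A]
   → B = (1, 29)
3. D_x = -14  [CB ∥ DE ∩ BE ∥ CD]
4. D_y = -28  [CB ∥ DE ∩ BE ∥ CD]
   → D = (-14, -28)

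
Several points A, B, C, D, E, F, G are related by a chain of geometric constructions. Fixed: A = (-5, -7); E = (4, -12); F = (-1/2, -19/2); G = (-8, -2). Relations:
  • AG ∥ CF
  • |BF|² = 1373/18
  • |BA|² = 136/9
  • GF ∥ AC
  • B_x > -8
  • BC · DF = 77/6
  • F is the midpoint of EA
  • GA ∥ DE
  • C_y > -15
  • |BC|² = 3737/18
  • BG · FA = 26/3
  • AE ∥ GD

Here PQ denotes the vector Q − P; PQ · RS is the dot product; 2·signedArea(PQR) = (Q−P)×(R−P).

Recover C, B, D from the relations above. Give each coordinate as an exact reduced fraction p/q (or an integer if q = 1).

B = (-7, -11/3)
C = (5/2, -29/2)
D = (1, -7)

1. C_x = 5/2  [AG ∥ CF ∩ GF ∥ AC]
2. C_y = -29/2  [AG ∥ CF ∩ GF ∥ AC]
   → C = (5/2, -29/2)
3. B_x = -7  [line 9/2·x + -5/2·y + 67/3 = 0 ∩ |BC|² = 3737/18]
4. B_y = -11/3  [line 9/2·x + -5/2·y + 67/3 = 0 ∩ |BC|² = 3737/18]
   → B = (-7, -11/3)
5. D_x = 1  [BC · DF = 77/6 ∩ GA ∥ DE]
6. D_y = -7  [BC · DF = 77/6 ∩ GA ∥ DE]
   → D = (1, -7)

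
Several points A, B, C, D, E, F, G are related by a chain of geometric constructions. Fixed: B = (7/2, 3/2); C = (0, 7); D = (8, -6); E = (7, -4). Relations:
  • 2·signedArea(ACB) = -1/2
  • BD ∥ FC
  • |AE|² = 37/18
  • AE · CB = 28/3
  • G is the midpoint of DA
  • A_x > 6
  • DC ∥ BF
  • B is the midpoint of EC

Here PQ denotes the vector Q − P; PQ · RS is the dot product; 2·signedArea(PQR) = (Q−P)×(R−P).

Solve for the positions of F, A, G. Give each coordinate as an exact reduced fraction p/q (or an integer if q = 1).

1. F_x = -9/2  [BD ∥ FC ∩ DC ∥ BF]
2. F_y = 29/2  [BD ∥ FC ∩ DC ∥ BF]
   → F = (-9/2, 29/2)
3. A_x = 37/6  [AE · CB = 28/3 ∩ 2·signedArea(ACB) = -1/2]
4. A_y = -17/6  [AE · CB = 28/3 ∩ 2·signedArea(ACB) = -1/2]
   → A = (37/6, -17/6)
5. G_x = 85/12  [G is the midpoint of DA]
6. G_y = -53/12  [G is the midpoint of DA]
   → G = (85/12, -53/12)

A = (37/6, -17/6)
F = (-9/2, 29/2)
G = (85/12, -53/12)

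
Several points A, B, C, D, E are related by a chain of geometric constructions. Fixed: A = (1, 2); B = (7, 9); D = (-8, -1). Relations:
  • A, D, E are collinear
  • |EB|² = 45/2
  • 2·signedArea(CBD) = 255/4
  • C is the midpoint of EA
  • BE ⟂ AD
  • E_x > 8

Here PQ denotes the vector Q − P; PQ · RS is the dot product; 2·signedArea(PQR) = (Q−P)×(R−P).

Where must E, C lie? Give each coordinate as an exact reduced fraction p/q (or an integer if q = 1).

C = (19/4, 13/4)
E = (17/2, 9/2)

1. E_x = 17/2  [A, D, E are collinear ∩ BE ⟂ AD]
2. E_y = 9/2  [A, D, E are collinear ∩ BE ⟂ AD]
   → E = (17/2, 9/2)
3. C_x = 19/4  [C is the midpoint of EA]
4. C_y = 13/4  [C is the midpoint of EA]
   → C = (19/4, 13/4)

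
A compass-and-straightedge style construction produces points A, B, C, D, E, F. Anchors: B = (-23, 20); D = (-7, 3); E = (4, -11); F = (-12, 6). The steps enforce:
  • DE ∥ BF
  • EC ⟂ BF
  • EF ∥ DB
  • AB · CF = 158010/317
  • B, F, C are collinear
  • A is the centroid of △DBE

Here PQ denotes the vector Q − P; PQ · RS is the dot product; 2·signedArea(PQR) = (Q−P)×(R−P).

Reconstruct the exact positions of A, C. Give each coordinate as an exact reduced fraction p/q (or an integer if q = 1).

A = (-26/3, 4)
C = (750/317, -3894/317)

1. A_x = -26/3  [A is the centroid of △DBE]
2. A_y = 4  [A is the centroid of △DBE]
   → A = (-26/3, 4)
3. C_x = 750/317  [B, F, C are collinear ∩ EC ⟂ BF]
4. C_y = -3894/317  [B, F, C are collinear ∩ EC ⟂ BF]
   → C = (750/317, -3894/317)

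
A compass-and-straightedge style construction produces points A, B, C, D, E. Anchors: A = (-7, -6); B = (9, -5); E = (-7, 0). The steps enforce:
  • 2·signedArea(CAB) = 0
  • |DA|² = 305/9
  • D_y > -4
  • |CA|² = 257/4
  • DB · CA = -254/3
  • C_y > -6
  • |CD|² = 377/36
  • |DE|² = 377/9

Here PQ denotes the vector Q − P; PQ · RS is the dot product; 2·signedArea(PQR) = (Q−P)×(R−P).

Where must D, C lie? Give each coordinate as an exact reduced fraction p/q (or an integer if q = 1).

1. C_x = 1  [line -1·x + 16·y + 89 = 0 ∩ |CA|² = 257/4]
2. C_y = -11/2  [line -1·x + 16·y + 89 = 0 ∩ |CA|² = 257/4]
   → C = (1, -11/2)
3. D_x = -5/3  [line 8·x + 1/2·y + 91/6 = 0 ∩ |DA|² = 305/9]
4. D_y = -11/3  [line 8·x + 1/2·y + 91/6 = 0 ∩ |DA|² = 305/9]
   → D = (-5/3, -11/3)

C = (1, -11/2)
D = (-5/3, -11/3)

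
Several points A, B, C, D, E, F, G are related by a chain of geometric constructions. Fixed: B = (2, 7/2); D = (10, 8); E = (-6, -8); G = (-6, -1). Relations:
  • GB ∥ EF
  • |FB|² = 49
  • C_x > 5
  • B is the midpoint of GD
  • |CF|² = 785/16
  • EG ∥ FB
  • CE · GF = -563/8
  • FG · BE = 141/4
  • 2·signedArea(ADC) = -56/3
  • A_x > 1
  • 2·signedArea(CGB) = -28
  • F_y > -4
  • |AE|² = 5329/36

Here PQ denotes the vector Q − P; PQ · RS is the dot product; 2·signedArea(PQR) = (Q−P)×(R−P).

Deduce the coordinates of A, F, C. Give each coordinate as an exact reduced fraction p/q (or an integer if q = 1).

A = (2, 7/6)
C = (6, 9/4)
F = (2, -7/2)

1. F_x = 2  [EG ∥ FB ∩ GB ∥ EF]
2. F_y = -7/2  [EG ∥ FB ∩ GB ∥ EF]
   → F = (2, -7/2)
3. C_x = 6  [CE · GF = -563/8 ∩ 2·signedArea(CGB) = -28]
4. C_y = 9/4  [CE · GF = -563/8 ∩ 2·signedArea(CGB) = -28]
   → C = (6, 9/4)
5. A_x = 2  [line 23/4·x + -4·y + -41/6 = 0 ∩ |AE|² = 5329/36]
6. A_y = 7/6  [line 23/4·x + -4·y + -41/6 = 0 ∩ |AE|² = 5329/36]
   → A = (2, 7/6)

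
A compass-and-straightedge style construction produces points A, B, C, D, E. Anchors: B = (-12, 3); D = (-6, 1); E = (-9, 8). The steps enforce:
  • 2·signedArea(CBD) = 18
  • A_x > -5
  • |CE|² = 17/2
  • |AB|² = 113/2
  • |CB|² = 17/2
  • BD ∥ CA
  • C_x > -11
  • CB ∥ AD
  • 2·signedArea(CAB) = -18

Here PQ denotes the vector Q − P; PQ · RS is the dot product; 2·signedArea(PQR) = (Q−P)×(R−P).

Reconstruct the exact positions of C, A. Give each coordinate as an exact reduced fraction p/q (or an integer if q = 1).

A = (-9/2, 7/2)
C = (-21/2, 11/2)

1. C_x = -21/2  [line 2·x + 6·y + -12 = 0 ∩ |CB|² = 17/2]
2. C_y = 11/2  [line 2·x + 6·y + -12 = 0 ∩ |CB|² = 17/2]
   → C = (-21/2, 11/2)
3. A_x = -9/2  [CB ∥ AD ∩ BD ∥ CA]
4. A_y = 7/2  [CB ∥ AD ∩ BD ∥ CA]
   → A = (-9/2, 7/2)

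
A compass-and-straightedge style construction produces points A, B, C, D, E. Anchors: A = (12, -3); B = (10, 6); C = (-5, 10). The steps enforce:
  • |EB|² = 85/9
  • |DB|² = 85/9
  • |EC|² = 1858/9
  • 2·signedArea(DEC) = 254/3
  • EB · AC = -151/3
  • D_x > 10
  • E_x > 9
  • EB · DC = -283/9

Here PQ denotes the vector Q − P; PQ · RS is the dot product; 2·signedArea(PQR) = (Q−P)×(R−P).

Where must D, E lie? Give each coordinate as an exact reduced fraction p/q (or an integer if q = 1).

D = (32/3, 3)
E = (28/3, 9)

1. E_x = 28/3  [line 17·x + -13·y + -125/3 = 0 ∩ |EB|² = 85/9]
2. E_y = 9  [line 17·x + -13·y + -125/3 = 0 ∩ |EB|² = 85/9]
   → E = (28/3, 9)
3. D_x = 32/3  [2·signedArea(DEC) = 254/3 ∩ EB · DC = -283/9]
4. D_y = 3  [2·signedArea(DEC) = 254/3 ∩ EB · DC = -283/9]
   → D = (32/3, 3)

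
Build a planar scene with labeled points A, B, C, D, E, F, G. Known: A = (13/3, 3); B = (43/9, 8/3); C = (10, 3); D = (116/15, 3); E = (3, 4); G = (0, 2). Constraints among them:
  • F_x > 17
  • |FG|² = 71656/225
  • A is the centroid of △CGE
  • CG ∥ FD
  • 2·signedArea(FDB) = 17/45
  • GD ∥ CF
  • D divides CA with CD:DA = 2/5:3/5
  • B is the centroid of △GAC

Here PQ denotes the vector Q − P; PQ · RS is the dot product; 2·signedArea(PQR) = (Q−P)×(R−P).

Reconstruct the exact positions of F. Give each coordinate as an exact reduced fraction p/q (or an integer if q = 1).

F = (266/15, 4)

1. F_x = 266/15  [CG ∥ FD ∩ GD ∥ CF]
2. F_y = 4  [CG ∥ FD ∩ GD ∥ CF]
   → F = (266/15, 4)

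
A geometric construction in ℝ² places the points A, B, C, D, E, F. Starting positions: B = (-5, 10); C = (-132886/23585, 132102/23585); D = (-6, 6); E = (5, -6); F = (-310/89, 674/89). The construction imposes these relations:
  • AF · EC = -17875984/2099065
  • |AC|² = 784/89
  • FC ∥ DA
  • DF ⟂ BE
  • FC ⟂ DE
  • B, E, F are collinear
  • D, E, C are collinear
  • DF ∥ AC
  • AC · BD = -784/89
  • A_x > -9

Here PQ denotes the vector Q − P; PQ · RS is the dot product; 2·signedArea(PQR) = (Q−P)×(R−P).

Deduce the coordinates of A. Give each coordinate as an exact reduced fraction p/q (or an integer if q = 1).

A = (-192246/23585, 95002/23585)

1. A_x = -192246/23585  [DF ∥ AC ∩ FC ∥ DA]
2. A_y = 95002/23585  [DF ∥ AC ∩ FC ∥ DA]
   → A = (-192246/23585, 95002/23585)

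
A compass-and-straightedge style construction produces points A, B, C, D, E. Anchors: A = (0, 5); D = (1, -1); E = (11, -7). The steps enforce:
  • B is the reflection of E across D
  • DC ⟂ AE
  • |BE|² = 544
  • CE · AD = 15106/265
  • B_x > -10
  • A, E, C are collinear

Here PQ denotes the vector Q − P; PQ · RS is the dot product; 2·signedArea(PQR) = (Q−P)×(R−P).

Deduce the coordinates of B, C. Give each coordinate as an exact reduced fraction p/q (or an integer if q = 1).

B = (-9, 5)
C = (913/265, 329/265)

1. B_x = -9  [B is the reflection of E across D]
2. B_y = 5  [B is the reflection of E across D]
   → B = (-9, 5)
3. C_x = 913/265  [A, E, C are collinear ∩ DC ⟂ AE]
4. C_y = 329/265  [A, E, C are collinear ∩ DC ⟂ AE]
   → C = (913/265, 329/265)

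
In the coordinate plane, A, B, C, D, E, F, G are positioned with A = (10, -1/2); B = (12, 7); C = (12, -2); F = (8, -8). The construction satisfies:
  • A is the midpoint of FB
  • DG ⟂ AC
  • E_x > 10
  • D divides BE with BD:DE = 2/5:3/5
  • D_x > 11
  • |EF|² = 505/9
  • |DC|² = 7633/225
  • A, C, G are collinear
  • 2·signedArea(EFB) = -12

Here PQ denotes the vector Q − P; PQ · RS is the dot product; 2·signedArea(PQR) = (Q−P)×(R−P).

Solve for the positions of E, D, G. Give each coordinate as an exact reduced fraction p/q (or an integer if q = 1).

1. E_x = 32/3  [line -15·x + 4·y + 164 = 0 ∩ |EF|² = 505/9]
2. E_y = -1  [line -15·x + 4·y + 164 = 0 ∩ |EF|² = 505/9]
   → E = (32/3, -1)
3. D_x = 172/15  [D divides BE with BD:DE = 2/5:3/5]
4. D_y = 19/5  [D divides BE with BD:DE = 2/5:3/5]
   → D = (172/15, 19/5)
5. G_x = 3328/375  [A, C, G are collinear ∩ DG ⟂ AC]
6. G_y = 43/125  [A, C, G are collinear ∩ DG ⟂ AC]
   → G = (3328/375, 43/125)

D = (172/15, 19/5)
E = (32/3, -1)
G = (3328/375, 43/125)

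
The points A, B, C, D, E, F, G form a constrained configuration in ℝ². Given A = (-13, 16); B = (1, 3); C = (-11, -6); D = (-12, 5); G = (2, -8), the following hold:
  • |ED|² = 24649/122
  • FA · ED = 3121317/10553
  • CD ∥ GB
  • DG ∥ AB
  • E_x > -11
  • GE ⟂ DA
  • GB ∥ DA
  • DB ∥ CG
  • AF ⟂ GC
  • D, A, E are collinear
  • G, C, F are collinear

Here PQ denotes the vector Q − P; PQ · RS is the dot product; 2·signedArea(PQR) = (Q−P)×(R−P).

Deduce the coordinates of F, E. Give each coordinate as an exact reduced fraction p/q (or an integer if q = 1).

1. F_x = -2813/173  [G, C, F are collinear ∩ AF ⟂ GC]
2. F_y = -898/173  [G, C, F are collinear ∩ AF ⟂ GC]
   → F = (-2813/173, -898/173)
3. E_x = -1307/122  [D, A, E are collinear ∩ GE ⟂ DA]
4. E_y = -1117/122  [D, A, E are collinear ∩ GE ⟂ DA]
   → E = (-1307/122, -1117/122)

E = (-1307/122, -1117/122)
F = (-2813/173, -898/173)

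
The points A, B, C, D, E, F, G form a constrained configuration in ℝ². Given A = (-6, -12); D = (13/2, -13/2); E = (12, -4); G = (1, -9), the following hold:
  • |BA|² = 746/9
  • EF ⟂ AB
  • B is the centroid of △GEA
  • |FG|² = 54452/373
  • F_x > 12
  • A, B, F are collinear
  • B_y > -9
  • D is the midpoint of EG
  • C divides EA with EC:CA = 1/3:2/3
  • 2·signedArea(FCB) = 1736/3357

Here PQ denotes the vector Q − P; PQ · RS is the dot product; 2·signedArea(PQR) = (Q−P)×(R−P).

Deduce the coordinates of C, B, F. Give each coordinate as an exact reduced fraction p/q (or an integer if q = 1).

B = (7/3, -25/3)
C = (6, -20/3)
F = (4487/373, -1517/373)

1. C_x = 6  [C divides EA with EC:CA = 1/3:2/3]
2. C_y = -20/3  [C divides EA with EC:CA = 1/3:2/3]
   → C = (6, -20/3)
3. B_x = 7/3  [B is the centroid of △GEA]
4. B_y = -25/3  [B is the centroid of △GEA]
   → B = (7/3, -25/3)
5. F_x = 4487/373  [A, B, F are collinear ∩ EF ⟂ AB]
6. F_y = -1517/373  [A, B, F are collinear ∩ EF ⟂ AB]
   → F = (4487/373, -1517/373)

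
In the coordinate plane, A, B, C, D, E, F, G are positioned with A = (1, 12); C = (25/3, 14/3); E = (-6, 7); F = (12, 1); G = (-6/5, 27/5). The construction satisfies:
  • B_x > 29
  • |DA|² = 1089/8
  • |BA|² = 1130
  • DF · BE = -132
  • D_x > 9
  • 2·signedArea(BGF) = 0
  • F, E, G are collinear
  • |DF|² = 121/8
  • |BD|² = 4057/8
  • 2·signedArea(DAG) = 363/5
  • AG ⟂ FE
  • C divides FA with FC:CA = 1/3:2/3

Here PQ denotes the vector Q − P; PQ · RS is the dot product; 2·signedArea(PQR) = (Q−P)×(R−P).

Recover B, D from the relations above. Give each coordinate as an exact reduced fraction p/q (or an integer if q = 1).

B = (30, -5)
D = (37/4, 15/4)

1. B_x = 30  [line 22/5·x + 66/5·y + -66 = 0 ∩ |BA|² = 1130]
2. B_y = -5  [line 22/5·x + 66/5·y + -66 = 0 ∩ |BA|² = 1130]
   → B = (30, -5)
3. D_x = 37/4  [line 33/5·x + -11/5·y + -264/5 = 0 ∩ |DF|² = 121/8]
4. D_y = 15/4  [line 33/5·x + -11/5·y + -264/5 = 0 ∩ |DF|² = 121/8]
   → D = (37/4, 15/4)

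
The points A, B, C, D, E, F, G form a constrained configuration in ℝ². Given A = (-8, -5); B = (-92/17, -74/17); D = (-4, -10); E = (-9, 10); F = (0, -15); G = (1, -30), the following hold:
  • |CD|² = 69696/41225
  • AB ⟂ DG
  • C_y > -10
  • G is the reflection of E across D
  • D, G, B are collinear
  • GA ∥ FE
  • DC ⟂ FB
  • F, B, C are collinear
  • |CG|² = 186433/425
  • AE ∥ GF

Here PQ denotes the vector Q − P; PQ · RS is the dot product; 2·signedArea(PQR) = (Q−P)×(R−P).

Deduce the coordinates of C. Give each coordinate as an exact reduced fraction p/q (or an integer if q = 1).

1. C_x = -117116/41225  [F, B, C are collinear ∩ DC ⟂ FB]
2. C_y = -387962/41225  [F, B, C are collinear ∩ DC ⟂ FB]
   → C = (-117116/41225, -387962/41225)

C = (-117116/41225, -387962/41225)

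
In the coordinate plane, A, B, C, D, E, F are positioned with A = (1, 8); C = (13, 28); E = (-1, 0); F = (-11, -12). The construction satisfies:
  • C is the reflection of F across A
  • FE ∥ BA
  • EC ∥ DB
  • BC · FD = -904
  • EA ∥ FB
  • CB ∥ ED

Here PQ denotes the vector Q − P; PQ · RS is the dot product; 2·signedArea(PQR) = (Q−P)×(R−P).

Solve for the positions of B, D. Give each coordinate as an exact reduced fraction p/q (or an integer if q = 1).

1. B_x = -9  [FE ∥ BA ∩ EA ∥ FB]
2. B_y = -4  [FE ∥ BA ∩ EA ∥ FB]
   → B = (-9, -4)
3. D_x = -23  [EC ∥ DB ∩ CB ∥ ED]
4. D_y = -32  [EC ∥ DB ∩ CB ∥ ED]
   → D = (-23, -32)

B = (-9, -4)
D = (-23, -32)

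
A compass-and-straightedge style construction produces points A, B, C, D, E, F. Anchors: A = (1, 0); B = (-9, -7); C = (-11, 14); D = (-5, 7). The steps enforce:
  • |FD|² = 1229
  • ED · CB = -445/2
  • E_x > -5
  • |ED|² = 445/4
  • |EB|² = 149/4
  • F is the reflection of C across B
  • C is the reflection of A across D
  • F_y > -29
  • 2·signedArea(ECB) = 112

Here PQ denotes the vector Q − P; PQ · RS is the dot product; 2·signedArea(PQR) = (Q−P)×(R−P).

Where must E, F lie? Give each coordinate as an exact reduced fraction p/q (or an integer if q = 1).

1. E_x = -4  [ED · CB = -445/2 ∩ 2·signedArea(ECB) = 112]
2. E_y = -7/2  [ED · CB = -445/2 ∩ 2·signedArea(ECB) = 112]
   → E = (-4, -7/2)
3. F_x = -7  [F is the reflection of C across B]
4. F_y = -28  [F is the reflection of C across B]
   → F = (-7, -28)

E = (-4, -7/2)
F = (-7, -28)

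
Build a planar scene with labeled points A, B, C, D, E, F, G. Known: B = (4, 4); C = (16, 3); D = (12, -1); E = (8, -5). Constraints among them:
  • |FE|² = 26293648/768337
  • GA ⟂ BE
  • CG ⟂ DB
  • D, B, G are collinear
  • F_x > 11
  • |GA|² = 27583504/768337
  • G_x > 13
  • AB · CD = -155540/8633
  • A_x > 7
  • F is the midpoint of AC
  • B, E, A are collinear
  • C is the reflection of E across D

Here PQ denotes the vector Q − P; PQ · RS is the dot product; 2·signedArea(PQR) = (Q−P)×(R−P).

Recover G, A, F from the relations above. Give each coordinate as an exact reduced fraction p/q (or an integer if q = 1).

1. G_x = 1164/89  [D, B, G are collinear ∩ CG ⟂ DB]
2. G_y = -149/89  [D, B, G are collinear ∩ CG ⟂ DB]
   → G = (1164/89, -149/89)
3. A_x = 65640/8633  [B, E, A are collinear ∩ GA ⟂ BE]
4. A_y = -35461/8633  [B, E, A are collinear ∩ GA ⟂ BE]
   → A = (65640/8633, -35461/8633)
5. F_x = 101884/8633  [F is the midpoint of AC]
6. F_y = -4781/8633  [F is the midpoint of AC]
   → F = (101884/8633, -4781/8633)

A = (65640/8633, -35461/8633)
F = (101884/8633, -4781/8633)
G = (1164/89, -149/89)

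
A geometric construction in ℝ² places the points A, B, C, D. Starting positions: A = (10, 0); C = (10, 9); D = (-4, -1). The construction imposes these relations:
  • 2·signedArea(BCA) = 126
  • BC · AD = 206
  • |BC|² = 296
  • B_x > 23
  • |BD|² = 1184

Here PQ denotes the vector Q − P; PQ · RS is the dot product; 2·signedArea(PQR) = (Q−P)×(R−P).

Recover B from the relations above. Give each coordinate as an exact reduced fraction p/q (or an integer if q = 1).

B = (24, 19)

1. B_x = 24  [BC · AD = 206 ∩ 2·signedArea(BCA) = 126]
2. B_y = 19  [BC · AD = 206 ∩ 2·signedArea(BCA) = 126]
   → B = (24, 19)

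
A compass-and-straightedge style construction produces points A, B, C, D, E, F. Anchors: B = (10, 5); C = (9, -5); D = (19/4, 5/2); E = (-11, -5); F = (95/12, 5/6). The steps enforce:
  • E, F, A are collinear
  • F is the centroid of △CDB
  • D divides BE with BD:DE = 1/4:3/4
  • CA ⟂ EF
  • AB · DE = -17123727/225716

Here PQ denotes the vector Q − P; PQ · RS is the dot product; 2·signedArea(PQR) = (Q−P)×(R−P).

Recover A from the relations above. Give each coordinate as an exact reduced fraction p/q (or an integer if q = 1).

A = (409861/56429, 35655/56429)

1. A_x = 409861/56429  [E, F, A are collinear ∩ CA ⟂ EF]
2. A_y = 35655/56429  [E, F, A are collinear ∩ CA ⟂ EF]
   → A = (409861/56429, 35655/56429)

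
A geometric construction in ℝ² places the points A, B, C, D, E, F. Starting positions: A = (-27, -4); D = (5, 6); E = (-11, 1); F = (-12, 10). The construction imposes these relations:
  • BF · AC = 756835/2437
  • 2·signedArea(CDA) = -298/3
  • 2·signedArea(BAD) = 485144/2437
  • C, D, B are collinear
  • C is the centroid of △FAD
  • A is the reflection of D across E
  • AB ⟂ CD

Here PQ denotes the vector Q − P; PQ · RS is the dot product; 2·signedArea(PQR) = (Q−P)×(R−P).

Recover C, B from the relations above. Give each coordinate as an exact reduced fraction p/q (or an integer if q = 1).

1. C_x = -34/3  [C is the centroid of △FAD]
2. C_y = 4  [C is the centroid of △FAD]
   → C = (-34/3, 4)
3. B_x = -67587/2437  [C, D, B are collinear ∩ AB ⟂ CD]
4. B_y = 4854/2437  [C, D, B are collinear ∩ AB ⟂ CD]
   → B = (-67587/2437, 4854/2437)

B = (-67587/2437, 4854/2437)
C = (-34/3, 4)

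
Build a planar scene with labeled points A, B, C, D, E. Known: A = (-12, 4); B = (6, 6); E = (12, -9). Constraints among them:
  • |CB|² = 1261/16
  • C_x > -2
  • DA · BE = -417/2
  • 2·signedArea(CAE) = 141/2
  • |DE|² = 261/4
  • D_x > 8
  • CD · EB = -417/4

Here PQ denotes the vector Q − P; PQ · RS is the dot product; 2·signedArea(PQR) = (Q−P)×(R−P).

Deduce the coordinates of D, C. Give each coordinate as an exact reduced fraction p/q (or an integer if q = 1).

1. D_x = 9  [line -6·x + 15·y + 153/2 = 0 ∩ |DE|² = 261/4]
2. D_y = -3/2  [line -6·x + 15·y + 153/2 = 0 ∩ |DE|² = 261/4]
   → D = (9, -3/2)
3. C_x = -3/2  [CD · EB = -417/4 ∩ 2·signedArea(CAE) = 141/2]
4. C_y = 5/4  [CD · EB = -417/4 ∩ 2·signedArea(CAE) = 141/2]
   → C = (-3/2, 5/4)

C = (-3/2, 5/4)
D = (9, -3/2)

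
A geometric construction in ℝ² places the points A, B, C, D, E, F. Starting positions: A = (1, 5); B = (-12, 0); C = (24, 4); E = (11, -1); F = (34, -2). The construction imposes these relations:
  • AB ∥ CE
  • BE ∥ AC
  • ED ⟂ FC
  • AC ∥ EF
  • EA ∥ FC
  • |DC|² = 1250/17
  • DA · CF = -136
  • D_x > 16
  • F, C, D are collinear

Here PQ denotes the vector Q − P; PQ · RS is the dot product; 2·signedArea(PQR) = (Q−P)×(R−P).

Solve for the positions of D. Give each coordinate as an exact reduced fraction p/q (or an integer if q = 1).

1. D_x = 283/17  [F, C, D are collinear ∩ ED ⟂ FC]
2. D_y = 143/17  [F, C, D are collinear ∩ ED ⟂ FC]
   → D = (283/17, 143/17)

D = (283/17, 143/17)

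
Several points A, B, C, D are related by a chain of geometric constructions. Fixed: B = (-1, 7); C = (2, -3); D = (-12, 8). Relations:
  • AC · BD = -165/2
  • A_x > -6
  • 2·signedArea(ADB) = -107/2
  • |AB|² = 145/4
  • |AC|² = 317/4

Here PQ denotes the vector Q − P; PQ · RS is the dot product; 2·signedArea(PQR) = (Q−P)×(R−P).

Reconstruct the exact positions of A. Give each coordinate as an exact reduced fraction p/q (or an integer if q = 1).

1. A_x = -5  [2·signedArea(ADB) = -107/2 ∩ AC · BD = -165/2]
2. A_y = 5/2  [2·signedArea(ADB) = -107/2 ∩ AC · BD = -165/2]
   → A = (-5, 5/2)

A = (-5, 5/2)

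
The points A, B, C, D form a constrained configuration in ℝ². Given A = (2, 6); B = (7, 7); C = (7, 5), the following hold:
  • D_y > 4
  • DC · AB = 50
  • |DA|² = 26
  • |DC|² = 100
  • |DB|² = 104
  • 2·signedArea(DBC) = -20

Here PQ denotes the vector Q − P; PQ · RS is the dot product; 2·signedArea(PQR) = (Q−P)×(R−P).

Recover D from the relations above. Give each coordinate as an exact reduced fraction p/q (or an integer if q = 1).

1. D_x = -3  [2·signedArea(DBC) = -20 ∩ DC · AB = 50]
2. D_y = 5  [2·signedArea(DBC) = -20 ∩ DC · AB = 50]
   → D = (-3, 5)

D = (-3, 5)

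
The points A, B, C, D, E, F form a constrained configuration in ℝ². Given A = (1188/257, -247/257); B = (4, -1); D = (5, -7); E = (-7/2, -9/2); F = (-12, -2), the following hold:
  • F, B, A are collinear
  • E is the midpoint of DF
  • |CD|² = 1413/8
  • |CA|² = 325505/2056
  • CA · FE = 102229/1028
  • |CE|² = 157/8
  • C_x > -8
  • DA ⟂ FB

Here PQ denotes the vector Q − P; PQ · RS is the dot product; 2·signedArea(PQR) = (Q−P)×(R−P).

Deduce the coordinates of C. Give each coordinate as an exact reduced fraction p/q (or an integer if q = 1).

1. C_x = -31/4  [line -17/2·x + 5/2·y + -231/4 = 0 ∩ |CE|² = 157/8]
2. C_y = -13/4  [line -17/2·x + 5/2·y + -231/4 = 0 ∩ |CE|² = 157/8]
   → C = (-31/4, -13/4)

C = (-31/4, -13/4)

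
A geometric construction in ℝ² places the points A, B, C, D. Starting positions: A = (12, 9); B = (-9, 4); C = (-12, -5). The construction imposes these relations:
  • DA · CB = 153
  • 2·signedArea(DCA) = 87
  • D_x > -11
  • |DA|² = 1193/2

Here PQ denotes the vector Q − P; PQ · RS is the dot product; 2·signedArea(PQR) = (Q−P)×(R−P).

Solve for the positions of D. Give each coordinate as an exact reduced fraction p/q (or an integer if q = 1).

D = (-21/2, -1/2)

1. D_x = -21/2  [2·signedArea(DCA) = 87 ∩ DA · CB = 153]
2. D_y = -1/2  [2·signedArea(DCA) = 87 ∩ DA · CB = 153]
   → D = (-21/2, -1/2)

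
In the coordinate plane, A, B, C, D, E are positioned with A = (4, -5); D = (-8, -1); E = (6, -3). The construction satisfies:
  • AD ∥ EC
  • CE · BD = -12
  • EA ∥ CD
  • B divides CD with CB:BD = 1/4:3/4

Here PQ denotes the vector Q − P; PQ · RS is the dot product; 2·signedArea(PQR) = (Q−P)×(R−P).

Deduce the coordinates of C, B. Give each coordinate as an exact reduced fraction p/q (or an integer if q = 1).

1. C_x = -6  [EA ∥ CD ∩ AD ∥ EC]
2. C_y = 1  [EA ∥ CD ∩ AD ∥ EC]
   → C = (-6, 1)
3. B_x = -13/2  [B divides CD with CB:BD = 1/4:3/4]
4. B_y = 1/2  [B divides CD with CB:BD = 1/4:3/4]
   → B = (-13/2, 1/2)

B = (-13/2, 1/2)
C = (-6, 1)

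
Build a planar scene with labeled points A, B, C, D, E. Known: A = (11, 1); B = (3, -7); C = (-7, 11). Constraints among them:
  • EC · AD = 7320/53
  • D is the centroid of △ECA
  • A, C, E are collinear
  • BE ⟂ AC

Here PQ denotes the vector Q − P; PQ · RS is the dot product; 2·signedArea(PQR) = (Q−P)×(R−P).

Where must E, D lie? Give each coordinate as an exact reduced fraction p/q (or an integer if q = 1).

1. E_x = 439/53  [A, C, E are collinear ∩ BE ⟂ AC]
2. E_y = 133/53  [A, C, E are collinear ∩ BE ⟂ AC]
   → E = (439/53, 133/53)
3. D_x = 217/53  [D is the centroid of △ECA]
4. D_y = 769/159  [D is the centroid of △ECA]
   → D = (217/53, 769/159)

D = (217/53, 769/159)
E = (439/53, 133/53)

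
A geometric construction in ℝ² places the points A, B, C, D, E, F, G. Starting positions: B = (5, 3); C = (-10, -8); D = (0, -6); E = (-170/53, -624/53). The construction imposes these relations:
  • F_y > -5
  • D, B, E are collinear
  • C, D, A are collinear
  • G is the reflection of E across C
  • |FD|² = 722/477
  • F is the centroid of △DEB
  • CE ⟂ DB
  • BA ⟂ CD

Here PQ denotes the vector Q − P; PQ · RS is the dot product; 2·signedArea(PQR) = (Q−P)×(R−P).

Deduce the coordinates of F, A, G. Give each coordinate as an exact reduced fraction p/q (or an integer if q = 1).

A = (85/13, -61/13)
F = (95/159, -261/53)
G = (-890/53, -224/53)

1. F_x = 95/159  [F is the centroid of △DEB]
2. F_y = -261/53  [F is the centroid of △DEB]
   → F = (95/159, -261/53)
3. A_x = 85/13  [C, D, A are collinear ∩ BA ⟂ CD]
4. A_y = -61/13  [C, D, A are collinear ∩ BA ⟂ CD]
   → A = (85/13, -61/13)
5. G_x = -890/53  [G is the reflection of E across C]
6. G_y = -224/53  [G is the reflection of E across C]
   → G = (-890/53, -224/53)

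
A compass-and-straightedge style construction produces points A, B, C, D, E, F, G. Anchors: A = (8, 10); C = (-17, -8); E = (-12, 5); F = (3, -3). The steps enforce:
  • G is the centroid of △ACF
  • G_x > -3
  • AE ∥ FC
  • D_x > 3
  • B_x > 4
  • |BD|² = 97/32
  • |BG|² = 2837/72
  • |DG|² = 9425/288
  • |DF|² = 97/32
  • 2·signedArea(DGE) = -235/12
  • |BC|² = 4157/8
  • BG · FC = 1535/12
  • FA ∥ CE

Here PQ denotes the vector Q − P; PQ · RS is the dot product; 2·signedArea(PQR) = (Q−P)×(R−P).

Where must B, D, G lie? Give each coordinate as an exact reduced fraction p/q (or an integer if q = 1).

1. G_x = -2  [G is the centroid of △ACF]
2. G_y = -1/3  [G is the centroid of △ACF]
   → G = (-2, -1/3)
3. B_x = 17/4  [line 20·x + 5·y + -345/4 = 0 ∩ |BG|² = 2837/72]
4. B_y = 1/4  [line 20·x + 5·y + -345/4 = 0 ∩ |BG|² = 2837/72]
   → B = (17/4, 1/4)
5. D_x = 29/8  [line -16/3·x + -10·y + 67/12 = 0 ∩ |DG|² = 9425/288]
6. D_y = -11/8  [line -16/3·x + -10·y + 67/12 = 0 ∩ |DG|² = 9425/288]
   → D = (29/8, -11/8)

B = (17/4, 1/4)
D = (29/8, -11/8)
G = (-2, -1/3)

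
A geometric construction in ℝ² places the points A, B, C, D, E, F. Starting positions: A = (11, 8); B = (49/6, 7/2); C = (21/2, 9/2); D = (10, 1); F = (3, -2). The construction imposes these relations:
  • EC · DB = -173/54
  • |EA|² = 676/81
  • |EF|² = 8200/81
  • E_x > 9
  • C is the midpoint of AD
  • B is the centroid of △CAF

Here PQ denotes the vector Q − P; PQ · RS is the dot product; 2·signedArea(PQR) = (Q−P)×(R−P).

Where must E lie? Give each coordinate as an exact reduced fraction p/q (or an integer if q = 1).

1. E_x = 89/9  [line 11/6·x + -5/2·y + -259/54 = 0 ∩ |EF|² = 8200/81]
2. E_y = 16/3  [line 11/6·x + -5/2·y + -259/54 = 0 ∩ |EF|² = 8200/81]
   → E = (89/9, 16/3)

E = (89/9, 16/3)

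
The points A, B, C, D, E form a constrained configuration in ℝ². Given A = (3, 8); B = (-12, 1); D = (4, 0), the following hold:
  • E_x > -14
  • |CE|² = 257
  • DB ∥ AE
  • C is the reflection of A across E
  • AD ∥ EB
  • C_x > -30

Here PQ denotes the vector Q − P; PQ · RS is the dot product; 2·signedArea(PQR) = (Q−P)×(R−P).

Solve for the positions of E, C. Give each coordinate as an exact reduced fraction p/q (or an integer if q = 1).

C = (-29, 10)
E = (-13, 9)

1. E_x = -13  [AD ∥ EB ∩ DB ∥ AE]
2. E_y = 9  [AD ∥ EB ∩ DB ∥ AE]
   → E = (-13, 9)
3. C_x = -29  [C is the reflection of A across E]
4. C_y = 10  [C is the reflection of A across E]
   → C = (-29, 10)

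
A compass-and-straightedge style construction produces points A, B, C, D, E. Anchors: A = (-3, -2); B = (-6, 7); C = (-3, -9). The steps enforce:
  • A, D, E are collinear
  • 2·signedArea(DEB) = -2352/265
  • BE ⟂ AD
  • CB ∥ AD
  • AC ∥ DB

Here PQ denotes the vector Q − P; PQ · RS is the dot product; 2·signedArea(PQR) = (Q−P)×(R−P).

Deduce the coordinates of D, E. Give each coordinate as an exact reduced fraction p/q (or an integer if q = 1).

1. D_x = -6  [AC ∥ DB ∩ CB ∥ AD]
2. D_y = 14  [AC ∥ DB ∩ CB ∥ AD]
   → D = (-6, 14)
3. E_x = -1254/265  [A, D, E are collinear ∩ BE ⟂ AD]
4. E_y = 1918/265  [A, D, E are collinear ∩ BE ⟂ AD]
   → E = (-1254/265, 1918/265)

D = (-6, 14)
E = (-1254/265, 1918/265)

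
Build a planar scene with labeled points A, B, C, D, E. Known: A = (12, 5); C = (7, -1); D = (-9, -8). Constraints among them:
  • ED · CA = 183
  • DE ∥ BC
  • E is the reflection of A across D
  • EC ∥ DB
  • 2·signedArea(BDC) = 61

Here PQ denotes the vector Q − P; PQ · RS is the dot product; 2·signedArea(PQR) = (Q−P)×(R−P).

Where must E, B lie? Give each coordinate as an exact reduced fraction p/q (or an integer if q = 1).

B = (28, 12)
E = (-30, -21)

1. E_x = -30  [E is the reflection of A across D]
2. E_y = -21  [E is the reflection of A across D]
   → E = (-30, -21)
3. B_x = 28  [DE ∥ BC ∩ EC ∥ DB]
4. B_y = 12  [DE ∥ BC ∩ EC ∥ DB]
   → B = (28, 12)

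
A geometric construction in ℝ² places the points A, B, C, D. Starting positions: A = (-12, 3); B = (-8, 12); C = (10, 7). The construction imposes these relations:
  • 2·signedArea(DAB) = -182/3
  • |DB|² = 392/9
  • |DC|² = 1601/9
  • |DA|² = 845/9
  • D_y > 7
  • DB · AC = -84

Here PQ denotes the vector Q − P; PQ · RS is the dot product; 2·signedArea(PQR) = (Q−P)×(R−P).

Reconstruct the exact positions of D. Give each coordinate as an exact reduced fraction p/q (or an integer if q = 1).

1. D_x = -10/3  [2·signedArea(DAB) = -182/3 ∩ DB · AC = -84]
2. D_y = 22/3  [2·signedArea(DAB) = -182/3 ∩ DB · AC = -84]
   → D = (-10/3, 22/3)

D = (-10/3, 22/3)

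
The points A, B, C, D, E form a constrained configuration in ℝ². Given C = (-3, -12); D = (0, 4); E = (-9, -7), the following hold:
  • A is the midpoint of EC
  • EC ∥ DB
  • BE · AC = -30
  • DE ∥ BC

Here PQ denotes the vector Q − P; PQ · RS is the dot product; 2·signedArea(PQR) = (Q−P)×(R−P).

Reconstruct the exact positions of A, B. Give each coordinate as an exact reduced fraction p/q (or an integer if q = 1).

A = (-6, -19/2)
B = (6, -1)

1. A_x = -6  [A is the midpoint of EC]
2. A_y = -19/2  [A is the midpoint of EC]
   → A = (-6, -19/2)
3. B_x = 6  [DE ∥ BC ∩ EC ∥ DB]
4. B_y = -1  [DE ∥ BC ∩ EC ∥ DB]
   → B = (6, -1)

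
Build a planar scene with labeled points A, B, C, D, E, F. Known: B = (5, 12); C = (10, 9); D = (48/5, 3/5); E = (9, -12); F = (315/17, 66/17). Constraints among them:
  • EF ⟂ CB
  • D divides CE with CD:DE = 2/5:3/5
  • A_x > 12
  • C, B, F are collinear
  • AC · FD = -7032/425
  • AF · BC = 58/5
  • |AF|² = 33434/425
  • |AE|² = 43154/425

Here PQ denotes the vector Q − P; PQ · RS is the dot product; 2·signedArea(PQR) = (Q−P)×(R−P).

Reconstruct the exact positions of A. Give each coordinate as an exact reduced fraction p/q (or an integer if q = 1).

1. A_x = 1052/85  [AF · BC = 58/5 ∩ AC · FD = -7032/425]
2. A_y = -213/85  [AF · BC = 58/5 ∩ AC · FD = -7032/425]
   → A = (1052/85, -213/85)

A = (1052/85, -213/85)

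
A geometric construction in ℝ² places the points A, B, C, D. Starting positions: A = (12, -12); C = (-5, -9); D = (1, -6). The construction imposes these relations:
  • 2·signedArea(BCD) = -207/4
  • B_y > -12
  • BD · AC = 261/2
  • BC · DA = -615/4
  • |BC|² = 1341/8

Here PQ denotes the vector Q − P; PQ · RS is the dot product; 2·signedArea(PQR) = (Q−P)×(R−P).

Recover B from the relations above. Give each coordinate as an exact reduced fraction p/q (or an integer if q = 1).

1. B_x = 31/4  [BC · DA = -615/4 ∩ BD · AC = 261/2]
2. B_y = -45/4  [BC · DA = -615/4 ∩ BD · AC = 261/2]
   → B = (31/4, -45/4)

B = (31/4, -45/4)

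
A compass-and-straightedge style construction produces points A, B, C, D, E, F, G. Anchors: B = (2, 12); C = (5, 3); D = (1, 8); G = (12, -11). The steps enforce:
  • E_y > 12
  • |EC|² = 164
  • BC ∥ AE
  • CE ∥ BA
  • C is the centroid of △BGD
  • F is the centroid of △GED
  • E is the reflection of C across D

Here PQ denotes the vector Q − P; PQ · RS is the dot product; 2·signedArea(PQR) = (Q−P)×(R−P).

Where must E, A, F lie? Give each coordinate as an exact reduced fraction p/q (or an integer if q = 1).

A = (-6, 22)
E = (-3, 13)
F = (10/3, 10/3)

1. E_x = -3  [E is the reflection of C across D]
2. E_y = 13  [E is the reflection of C across D]
   → E = (-3, 13)
3. A_x = -6  [BC ∥ AE ∩ CE ∥ BA]
4. A_y = 22  [BC ∥ AE ∩ CE ∥ BA]
   → A = (-6, 22)
5. F_x = 10/3  [F is the centroid of △GED]
6. F_y = 10/3  [F is the centroid of △GED]
   → F = (10/3, 10/3)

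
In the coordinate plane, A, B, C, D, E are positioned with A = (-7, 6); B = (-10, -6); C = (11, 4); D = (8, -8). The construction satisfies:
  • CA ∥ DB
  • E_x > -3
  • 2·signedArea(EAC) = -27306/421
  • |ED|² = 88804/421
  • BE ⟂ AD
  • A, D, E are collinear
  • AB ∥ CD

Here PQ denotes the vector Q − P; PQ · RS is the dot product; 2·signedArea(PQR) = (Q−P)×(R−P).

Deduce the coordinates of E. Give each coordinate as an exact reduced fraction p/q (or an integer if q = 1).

1. E_x = -1102/421  [A, D, E are collinear ∩ BE ⟂ AD]
2. E_y = 804/421  [A, D, E are collinear ∩ BE ⟂ AD]
   → E = (-1102/421, 804/421)

E = (-1102/421, 804/421)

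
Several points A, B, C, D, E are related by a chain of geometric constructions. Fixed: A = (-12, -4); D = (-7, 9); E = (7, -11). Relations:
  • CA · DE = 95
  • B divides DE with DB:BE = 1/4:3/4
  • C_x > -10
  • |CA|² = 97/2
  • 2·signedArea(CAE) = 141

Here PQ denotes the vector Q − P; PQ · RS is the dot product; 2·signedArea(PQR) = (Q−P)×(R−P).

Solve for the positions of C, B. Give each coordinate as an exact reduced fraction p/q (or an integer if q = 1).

B = (-7/2, 4)
C = (-19/2, 5/2)

1. C_x = -19/2  [2·signedArea(CAE) = 141 ∩ CA · DE = 95]
2. C_y = 5/2  [2·signedArea(CAE) = 141 ∩ CA · DE = 95]
   → C = (-19/2, 5/2)
3. B_x = -7/2  [B divides DE with DB:BE = 1/4:3/4]
4. B_y = 4  [B divides DE with DB:BE = 1/4:3/4]
   → B = (-7/2, 4)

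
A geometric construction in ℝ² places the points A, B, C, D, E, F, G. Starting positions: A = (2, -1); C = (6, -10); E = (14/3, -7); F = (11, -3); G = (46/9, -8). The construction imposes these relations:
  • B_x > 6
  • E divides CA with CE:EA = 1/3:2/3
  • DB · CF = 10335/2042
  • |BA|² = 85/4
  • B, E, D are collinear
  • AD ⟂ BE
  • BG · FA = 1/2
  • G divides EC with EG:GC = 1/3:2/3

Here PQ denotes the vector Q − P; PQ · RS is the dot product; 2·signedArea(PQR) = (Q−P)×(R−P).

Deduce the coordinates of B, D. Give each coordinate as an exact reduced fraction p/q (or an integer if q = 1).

1. B_x = 13/2  [line 9·x + -2·y + -125/2 = 0 ∩ |BA|² = 85/4]
2. B_y = -2  [line 9·x + -2·y + -125/2 = 0 ∩ |BA|² = 85/4]
   → B = (13/2, -2)
3. D_x = 6422/1021  [B, E, D are collinear ∩ AD ⟂ BE]
4. D_y = -2627/1021  [B, E, D are collinear ∩ AD ⟂ BE]
   → D = (6422/1021, -2627/1021)

B = (13/2, -2)
D = (6422/1021, -2627/1021)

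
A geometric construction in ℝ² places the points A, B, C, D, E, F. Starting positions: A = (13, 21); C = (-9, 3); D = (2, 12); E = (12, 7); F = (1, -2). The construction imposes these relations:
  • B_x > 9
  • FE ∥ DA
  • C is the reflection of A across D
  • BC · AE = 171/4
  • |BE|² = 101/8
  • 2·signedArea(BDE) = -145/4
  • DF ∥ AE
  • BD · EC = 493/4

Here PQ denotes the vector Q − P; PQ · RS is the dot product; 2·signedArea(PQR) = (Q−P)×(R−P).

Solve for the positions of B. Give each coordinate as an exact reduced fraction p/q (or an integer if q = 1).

B = (37/4, 19/4)

1. B_x = 37/4  [BC · AE = 171/4 ∩ 2·signedArea(BDE) = -145/4]
2. B_y = 19/4  [BC · AE = 171/4 ∩ 2·signedArea(BDE) = -145/4]
   → B = (37/4, 19/4)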